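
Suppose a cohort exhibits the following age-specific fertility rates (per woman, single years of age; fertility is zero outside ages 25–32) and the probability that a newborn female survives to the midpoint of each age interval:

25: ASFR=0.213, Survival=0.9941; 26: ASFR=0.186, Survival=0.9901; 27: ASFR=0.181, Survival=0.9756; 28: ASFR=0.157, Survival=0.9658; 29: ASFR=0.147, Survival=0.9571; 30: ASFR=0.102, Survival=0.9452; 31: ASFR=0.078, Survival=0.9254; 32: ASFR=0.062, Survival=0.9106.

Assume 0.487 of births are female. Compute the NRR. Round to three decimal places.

0.531

Proportion female at birth = 0.487.
Survival-weighted fertility by age (1·fₓ·Sₓ):
  25: 1 × 0.213 × 0.9941 = 0.21174
  26: 1 × 0.186 × 0.9901 = 0.18416
  27: 1 × 0.181 × 0.9756 = 0.17658
  28: 1 × 0.157 × 0.9658 = 0.15163
  29: 1 × 0.147 × 0.9571 = 0.14069
  30: 1 × 0.102 × 0.9452 = 0.09641
  31: 1 × 0.078 × 0.9254 = 0.07218
  32: 1 × 0.062 × 0.9106 = 0.05646
Sum = 1.08985
NRR = 0.487 × 1.08985 = 0.53076
NRR < 1, so the cohort does not fully replace itself.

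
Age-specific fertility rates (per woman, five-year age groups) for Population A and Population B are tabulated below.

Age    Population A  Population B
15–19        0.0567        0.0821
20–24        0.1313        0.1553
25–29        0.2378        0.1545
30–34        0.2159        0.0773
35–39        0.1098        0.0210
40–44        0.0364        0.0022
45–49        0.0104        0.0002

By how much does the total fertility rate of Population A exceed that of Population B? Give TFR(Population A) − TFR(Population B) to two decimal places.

Population A:
  Sum of ASFRs = 0.0567 + 0.1313 + 0.2378 + 0.2159 + 0.1098 + 0.0364 + 0.0104 = 0.7983
  TFR = 5 × 0.7983 = 3.9915
Population B:
  Sum of ASFRs = 0.0821 + 0.1553 + 0.1545 + 0.0773 + 0.0210 + 0.0022 + 0.0002 = 0.4926
  TFR = 5 × 0.4926 = 2.463
Difference = 3.9915 − 2.463 = 1.5285

1.53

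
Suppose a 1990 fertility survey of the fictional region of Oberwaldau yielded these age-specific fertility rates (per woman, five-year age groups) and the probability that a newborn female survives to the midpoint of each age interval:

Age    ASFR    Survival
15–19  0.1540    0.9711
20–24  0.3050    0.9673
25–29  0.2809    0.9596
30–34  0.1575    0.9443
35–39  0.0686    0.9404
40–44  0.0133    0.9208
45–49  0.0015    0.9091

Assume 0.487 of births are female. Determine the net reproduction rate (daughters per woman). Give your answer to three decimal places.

2.291

Proportion female at birth = 0.487.
Survival-weighted fertility by age (5·fₓ·Sₓ):
  15–19: 5 × 0.1540 × 0.9711 = 0.74775
  20–24: 5 × 0.3050 × 0.9673 = 1.47513
  25–29: 5 × 0.2809 × 0.9596 = 1.34776
  30–34: 5 × 0.1575 × 0.9443 = 0.74364
  35–39: 5 × 0.0686 × 0.9404 = 0.32256
  40–44: 5 × 0.0133 × 0.9208 = 0.06123
  45–49: 5 × 0.0015 × 0.9091 = 0.00682
Sum = 4.70489
NRR = 0.487 × 4.70489 = 2.29128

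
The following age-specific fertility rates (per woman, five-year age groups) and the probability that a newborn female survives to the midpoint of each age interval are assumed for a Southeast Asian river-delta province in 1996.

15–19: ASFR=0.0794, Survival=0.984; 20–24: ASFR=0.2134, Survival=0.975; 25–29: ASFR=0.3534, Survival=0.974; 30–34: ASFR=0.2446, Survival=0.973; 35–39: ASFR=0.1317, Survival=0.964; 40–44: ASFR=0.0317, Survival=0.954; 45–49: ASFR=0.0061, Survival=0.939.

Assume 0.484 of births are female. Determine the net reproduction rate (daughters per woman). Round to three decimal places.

2.496

Proportion female at birth = 0.484.
Per-age-group product (5 × ASFR × survival probability):
  15–19: 5 × 0.0794 × 0.984 = 0.39065
  20–24: 5 × 0.2134 × 0.975 = 1.04033
  25–29: 5 × 0.3534 × 0.974 = 1.72106
  30–34: 5 × 0.2446 × 0.973 = 1.18998
  35–39: 5 × 0.1317 × 0.964 = 0.63479
  40–44: 5 × 0.0317 × 0.954 = 0.15121
  45–49: 5 × 0.0061 × 0.939 = 0.02864
Sum = 5.15666
NRR = 0.484 × 5.15666 = 2.49582
NRR > 1, so each generation more than replaces itself.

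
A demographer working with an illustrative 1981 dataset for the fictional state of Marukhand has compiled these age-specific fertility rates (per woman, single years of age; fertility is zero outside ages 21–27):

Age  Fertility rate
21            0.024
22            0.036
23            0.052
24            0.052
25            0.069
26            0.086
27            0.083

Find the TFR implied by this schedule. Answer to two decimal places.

Sum of ASFRs = 0.024 + 0.036 + 0.052 + 0.052 + 0.069 + 0.086 + 0.083 = 0.402
TFR = 0.402

0.40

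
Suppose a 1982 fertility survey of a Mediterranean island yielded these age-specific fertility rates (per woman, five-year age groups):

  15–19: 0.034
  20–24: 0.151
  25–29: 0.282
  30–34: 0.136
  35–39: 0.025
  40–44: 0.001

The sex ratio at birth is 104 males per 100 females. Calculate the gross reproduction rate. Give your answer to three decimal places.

1.542

Proportion female at birth = 100 / (100 + 104) = 0.49020.
Sum of ASFRs = 0.034 + 0.151 + 0.282 + 0.136 + 0.025 + 0.001 = 0.629
TFR = 5 × 0.629 = 3.145
GRR = 0.49020 × 3.145 = 1.54168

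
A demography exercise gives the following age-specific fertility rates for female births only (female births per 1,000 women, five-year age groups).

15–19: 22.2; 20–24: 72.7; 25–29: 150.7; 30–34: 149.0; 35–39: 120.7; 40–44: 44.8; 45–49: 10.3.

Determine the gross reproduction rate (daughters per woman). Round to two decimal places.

Sum of female ASFRs = 22.2 + 72.7 + 150.7 + 149.0 + 120.7 + 44.8 + 10.3 = 570.4
GRR = 5 × 570.4 / 1000 = 2.852

2.85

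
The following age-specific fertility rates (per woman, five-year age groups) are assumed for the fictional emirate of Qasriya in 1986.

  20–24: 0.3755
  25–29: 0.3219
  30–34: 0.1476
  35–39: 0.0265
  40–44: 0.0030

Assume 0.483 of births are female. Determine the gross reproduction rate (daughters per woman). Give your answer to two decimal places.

Proportion female at birth = 0.483.
Sum of ASFRs = 0.3755 + 0.3219 + 0.1476 + 0.0265 + 0.0030 = 0.8745
TFR = 5 × 0.8745 = 4.3725
GRR = 0.483 × 4.3725 = 2.11192

2.11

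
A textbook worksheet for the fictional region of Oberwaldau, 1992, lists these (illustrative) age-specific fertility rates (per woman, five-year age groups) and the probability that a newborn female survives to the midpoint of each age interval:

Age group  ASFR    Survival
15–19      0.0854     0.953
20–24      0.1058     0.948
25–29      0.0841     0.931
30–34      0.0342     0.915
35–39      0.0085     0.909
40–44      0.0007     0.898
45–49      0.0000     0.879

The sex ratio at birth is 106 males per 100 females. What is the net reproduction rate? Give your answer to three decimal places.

Proportion female at birth = 100 / (100 + 106) = 0.48544.
Survival-weighted fertility by age (5·fₓ·Sₓ):
  15–19: 5 × 0.0854 × 0.953 = 0.40693
  20–24: 5 × 0.1058 × 0.948 = 0.50149
  25–29: 5 × 0.0841 × 0.931 = 0.39149
  30–34: 5 × 0.0342 × 0.915 = 0.15647
  35–39: 5 × 0.0085 × 0.909 = 0.03863
  40–44: 5 × 0.0007 × 0.898 = 0.00314
  45–49: 5 × 0.0000 × 0.879 = 0.00000
Sum = 1.49815
NRR = 0.48544 × 1.49815 = 0.72726

0.727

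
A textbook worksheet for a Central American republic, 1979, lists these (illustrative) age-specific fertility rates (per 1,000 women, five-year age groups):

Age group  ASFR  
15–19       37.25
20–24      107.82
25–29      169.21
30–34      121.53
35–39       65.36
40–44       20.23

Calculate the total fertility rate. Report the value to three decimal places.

2.607

Sum of ASFRs = 37.25 + 107.82 + 169.21 + 121.53 + 65.36 + 20.23 = 521.40
TFR = 5 × 521.40 / 1000 = 2.607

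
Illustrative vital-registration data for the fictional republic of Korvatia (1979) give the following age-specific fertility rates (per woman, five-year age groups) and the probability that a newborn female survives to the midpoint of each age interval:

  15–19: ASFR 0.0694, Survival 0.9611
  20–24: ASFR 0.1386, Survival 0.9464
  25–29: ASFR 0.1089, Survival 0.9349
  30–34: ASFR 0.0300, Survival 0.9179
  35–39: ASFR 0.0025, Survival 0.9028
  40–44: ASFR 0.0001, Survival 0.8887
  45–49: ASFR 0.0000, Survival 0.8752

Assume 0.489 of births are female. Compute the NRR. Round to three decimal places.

0.806

Proportion female at birth = 0.489.
Survival-weighted fertility by age (5·fₓ·Sₓ):
  15–19: 5 × 0.0694 × 0.9611 = 0.33350
  20–24: 5 × 0.1386 × 0.9464 = 0.65586
  25–29: 5 × 0.1089 × 0.9349 = 0.50905
  30–34: 5 × 0.0300 × 0.9179 = 0.13769
  35–39: 5 × 0.0025 × 0.9028 = 0.01129
  40–44: 5 × 0.0001 × 0.8887 = 0.00044
  45–49: 5 × 0.0000 × 0.8752 = 0.00000
Sum = 1.64783
NRR = 0.489 × 1.64783 = 0.80579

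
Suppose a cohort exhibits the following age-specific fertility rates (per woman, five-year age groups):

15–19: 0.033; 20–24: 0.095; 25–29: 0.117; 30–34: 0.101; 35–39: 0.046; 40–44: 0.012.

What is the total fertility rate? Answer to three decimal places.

Sum of ASFRs = 0.033 + 0.095 + 0.117 + 0.101 + 0.046 + 0.012 = 0.404
TFR = 5 × 0.404 = 2.02

2.020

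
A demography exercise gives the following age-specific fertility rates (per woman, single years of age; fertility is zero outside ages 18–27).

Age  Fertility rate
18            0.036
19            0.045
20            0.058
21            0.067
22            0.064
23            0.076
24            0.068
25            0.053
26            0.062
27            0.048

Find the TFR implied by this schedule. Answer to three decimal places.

0.577

Sum of ASFRs = 0.036 + 0.045 + 0.058 + 0.067 + 0.064 + 0.076 + 0.068 + 0.053 + 0.062 + 0.048 = 0.577
TFR = 0.577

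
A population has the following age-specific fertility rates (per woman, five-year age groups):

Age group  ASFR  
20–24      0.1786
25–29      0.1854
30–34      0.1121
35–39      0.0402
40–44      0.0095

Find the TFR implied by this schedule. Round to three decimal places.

Sum of ASFRs = 0.1786 + 0.1854 + 0.1121 + 0.0402 + 0.0095 = 0.5258
TFR = 5 × 0.5258 = 2.629

2.629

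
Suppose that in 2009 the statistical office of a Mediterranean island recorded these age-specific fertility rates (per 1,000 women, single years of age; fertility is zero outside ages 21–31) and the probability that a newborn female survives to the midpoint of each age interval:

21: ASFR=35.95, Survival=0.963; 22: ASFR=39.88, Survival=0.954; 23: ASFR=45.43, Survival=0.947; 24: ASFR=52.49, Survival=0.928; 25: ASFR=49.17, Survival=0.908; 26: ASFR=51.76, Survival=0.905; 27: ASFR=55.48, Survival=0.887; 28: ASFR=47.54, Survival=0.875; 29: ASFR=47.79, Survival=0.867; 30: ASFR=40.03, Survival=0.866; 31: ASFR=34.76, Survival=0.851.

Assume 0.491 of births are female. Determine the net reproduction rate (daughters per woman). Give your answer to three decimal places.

Proportion female at birth = 0.491.
Each age group contributes 1 × ASFR × survival:
  21: 1 × 35.95/1000 × 0.963 = 0.03462
  22: 1 × 39.88/1000 × 0.954 = 0.03805
  23: 1 × 45.43/1000 × 0.947 = 0.04302
  24: 1 × 52.49/1000 × 0.928 = 0.04871
  25: 1 × 49.17/1000 × 0.908 = 0.04465
  26: 1 × 51.76/1000 × 0.905 = 0.04684
  27: 1 × 55.48/1000 × 0.887 = 0.04921
  28: 1 × 47.54/1000 × 0.875 = 0.04160
  29: 1 × 47.79/1000 × 0.867 = 0.04143
  30: 1 × 40.03/1000 × 0.866 = 0.03467
  31: 1 × 34.76/1000 × 0.851 = 0.02958
Sum = 0.45238
NRR = 0.491 × 0.45238 = 0.22212

0.222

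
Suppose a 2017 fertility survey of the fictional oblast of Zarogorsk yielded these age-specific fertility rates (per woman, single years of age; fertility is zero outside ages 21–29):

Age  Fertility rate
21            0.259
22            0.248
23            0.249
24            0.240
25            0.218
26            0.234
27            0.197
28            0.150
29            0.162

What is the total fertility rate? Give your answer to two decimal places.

Sum of ASFRs = 0.259 + 0.248 + 0.249 + 0.240 + 0.218 + 0.234 + 0.197 + 0.150 + 0.162 = 1.957
TFR = 1.957

1.96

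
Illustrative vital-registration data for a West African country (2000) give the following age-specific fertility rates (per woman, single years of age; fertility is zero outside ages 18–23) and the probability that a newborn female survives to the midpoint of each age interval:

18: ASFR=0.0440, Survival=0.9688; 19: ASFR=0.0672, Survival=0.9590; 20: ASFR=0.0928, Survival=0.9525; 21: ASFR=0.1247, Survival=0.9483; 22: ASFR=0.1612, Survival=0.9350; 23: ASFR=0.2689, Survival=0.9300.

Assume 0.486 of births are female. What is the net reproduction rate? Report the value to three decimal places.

Proportion female at birth = 0.486.
Survival-weighted fertility by age (1·fₓ·Sₓ):
  18: 1 × 0.0440 × 0.9688 = 0.04263
  19: 1 × 0.0672 × 0.9590 = 0.06444
  20: 1 × 0.0928 × 0.9525 = 0.08839
  21: 1 × 0.1247 × 0.9483 = 0.11825
  22: 1 × 0.1612 × 0.9350 = 0.15072
  23: 1 × 0.2689 × 0.9300 = 0.25008
Sum = 0.71451
NRR = 0.486 × 0.71451 = 0.34725

0.347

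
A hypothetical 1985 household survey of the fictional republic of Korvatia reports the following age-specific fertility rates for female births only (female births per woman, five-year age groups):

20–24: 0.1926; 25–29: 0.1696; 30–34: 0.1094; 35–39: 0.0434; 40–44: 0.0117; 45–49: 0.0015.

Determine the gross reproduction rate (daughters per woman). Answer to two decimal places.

Sum of female ASFRs = 0.1926 + 0.1696 + 0.1094 + 0.0434 + 0.0117 + 0.0015 = 0.5282
GRR = 5 × 0.5282 = 2.641

2.64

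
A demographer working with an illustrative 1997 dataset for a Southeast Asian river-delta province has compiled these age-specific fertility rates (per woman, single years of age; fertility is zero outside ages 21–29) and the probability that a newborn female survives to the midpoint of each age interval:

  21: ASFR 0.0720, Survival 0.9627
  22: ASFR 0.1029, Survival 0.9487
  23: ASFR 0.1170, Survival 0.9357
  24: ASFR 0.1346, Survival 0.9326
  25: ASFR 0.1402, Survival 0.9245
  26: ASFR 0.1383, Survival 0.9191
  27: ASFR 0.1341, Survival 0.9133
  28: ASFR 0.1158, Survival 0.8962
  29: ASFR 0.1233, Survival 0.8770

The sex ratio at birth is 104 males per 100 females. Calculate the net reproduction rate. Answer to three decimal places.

Proportion female at birth = 100 / (100 + 104) = 0.49020.
Each age group contributes 1 × ASFR × survival:
  21: 1 × 0.0720 × 0.9627 = 0.06931
  22: 1 × 0.1029 × 0.9487 = 0.09762
  23: 1 × 0.1170 × 0.9357 = 0.10948
  24: 1 × 0.1346 × 0.9326 = 0.12553
  25: 1 × 0.1402 × 0.9245 = 0.12961
  26: 1 × 0.1383 × 0.9191 = 0.12711
  27: 1 × 0.1341 × 0.9133 = 0.12247
  28: 1 × 0.1158 × 0.8962 = 0.10378
  29: 1 × 0.1233 × 0.8770 = 0.10813
Sum = 0.99304
NRR = 0.49020 × 0.99304 = 0.48679

0.487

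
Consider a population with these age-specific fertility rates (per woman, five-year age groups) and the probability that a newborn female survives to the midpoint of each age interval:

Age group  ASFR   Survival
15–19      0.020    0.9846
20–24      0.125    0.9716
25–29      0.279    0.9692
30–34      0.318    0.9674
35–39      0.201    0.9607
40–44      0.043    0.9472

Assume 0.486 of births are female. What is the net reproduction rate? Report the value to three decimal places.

2.316

Proportion female at birth = 0.486.
Survival-weighted fertility by age (5·fₓ·Sₓ):
  15–19: 5 × 0.020 × 0.9846 = 0.09846
  20–24: 5 × 0.125 × 0.9716 = 0.60725
  25–29: 5 × 0.279 × 0.9692 = 1.35203
  30–34: 5 × 0.318 × 0.9674 = 1.53817
  35–39: 5 × 0.201 × 0.9607 = 0.96550
  40–44: 5 × 0.043 × 0.9472 = 0.20365
Sum = 4.76506
NRR = 0.486 × 4.76506 = 2.31582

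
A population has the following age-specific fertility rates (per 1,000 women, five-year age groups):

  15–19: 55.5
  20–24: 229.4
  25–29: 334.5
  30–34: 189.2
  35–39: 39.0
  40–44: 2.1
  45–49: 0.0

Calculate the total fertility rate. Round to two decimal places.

Sum of ASFRs = 55.5 + 229.4 + 334.5 + 189.2 + 39.0 + 2.1 + 0.0 = 849.7
TFR = 5 × 849.7 / 1000 = 4.2485

4.25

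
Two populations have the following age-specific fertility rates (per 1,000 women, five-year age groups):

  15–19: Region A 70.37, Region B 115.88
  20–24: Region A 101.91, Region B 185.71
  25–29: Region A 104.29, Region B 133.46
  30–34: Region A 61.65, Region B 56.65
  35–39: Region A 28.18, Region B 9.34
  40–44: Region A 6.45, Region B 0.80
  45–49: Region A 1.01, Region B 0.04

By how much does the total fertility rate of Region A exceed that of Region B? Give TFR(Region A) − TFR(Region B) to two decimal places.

-0.64

Region A:
  Sum of ASFRs = 70.37 + 101.91 + 104.29 + 61.65 + 28.18 + 6.45 + 1.01 = 373.86
  TFR = 5 × 373.86 / 1000 = 1.8693
Region B:
  Sum of ASFRs = 115.88 + 185.71 + 133.46 + 56.65 + 9.34 + 0.80 + 0.04 = 501.88
  TFR = 5 × 501.88 / 1000 = 2.5094
Difference = 1.8693 − 2.5094 = -0.6401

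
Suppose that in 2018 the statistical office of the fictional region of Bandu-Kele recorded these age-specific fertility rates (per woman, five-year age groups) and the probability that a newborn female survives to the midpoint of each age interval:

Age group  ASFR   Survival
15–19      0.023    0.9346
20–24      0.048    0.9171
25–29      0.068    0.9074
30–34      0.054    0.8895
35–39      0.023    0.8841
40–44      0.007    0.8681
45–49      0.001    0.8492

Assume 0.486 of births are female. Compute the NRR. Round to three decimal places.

Proportion female at birth = 0.486.
Weighting each age-specific rate by interval width and survival:
  15–19: 5 × 0.023 × 0.9346 = 0.10748
  20–24: 5 × 0.048 × 0.9171 = 0.22010
  25–29: 5 × 0.068 × 0.9074 = 0.30852
  30–34: 5 × 0.054 × 0.8895 = 0.24017
  35–39: 5 × 0.023 × 0.8841 = 0.10167
  40–44: 5 × 0.007 × 0.8681 = 0.03038
  45–49: 5 × 0.001 × 0.8492 = 0.00425
Sum = 1.01257
NRR = 0.486 × 1.01257 = 0.49211
NRR < 1, so the cohort does not fully replace itself.

0.492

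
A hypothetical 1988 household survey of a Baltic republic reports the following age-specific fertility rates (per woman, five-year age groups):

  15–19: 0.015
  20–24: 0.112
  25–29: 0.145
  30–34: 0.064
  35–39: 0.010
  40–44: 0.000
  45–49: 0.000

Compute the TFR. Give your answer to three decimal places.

Sum of ASFRs = 0.015 + 0.112 + 0.145 + 0.064 + 0.010 + 0.000 + 0.000 = 0.346
TFR = 5 × 0.346 = 1.73

1.730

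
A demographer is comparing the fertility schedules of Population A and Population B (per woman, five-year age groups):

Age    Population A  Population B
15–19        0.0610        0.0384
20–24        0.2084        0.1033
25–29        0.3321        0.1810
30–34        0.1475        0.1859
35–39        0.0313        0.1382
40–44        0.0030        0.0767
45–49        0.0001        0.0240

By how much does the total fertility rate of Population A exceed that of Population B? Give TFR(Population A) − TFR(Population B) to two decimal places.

0.18

Population A:
  Sum of ASFRs = 0.0610 + 0.2084 + 0.3321 + 0.1475 + 0.0313 + 0.0030 + 0.0001 = 0.7834
  TFR = 5 × 0.7834 = 3.917
Population B:
  Sum of ASFRs = 0.0384 + 0.1033 + 0.1810 + 0.1859 + 0.1382 + 0.0767 + 0.0240 = 0.7475
  TFR = 5 × 0.7475 = 3.7375
Difference = 3.917 − 3.7375 = 0.1795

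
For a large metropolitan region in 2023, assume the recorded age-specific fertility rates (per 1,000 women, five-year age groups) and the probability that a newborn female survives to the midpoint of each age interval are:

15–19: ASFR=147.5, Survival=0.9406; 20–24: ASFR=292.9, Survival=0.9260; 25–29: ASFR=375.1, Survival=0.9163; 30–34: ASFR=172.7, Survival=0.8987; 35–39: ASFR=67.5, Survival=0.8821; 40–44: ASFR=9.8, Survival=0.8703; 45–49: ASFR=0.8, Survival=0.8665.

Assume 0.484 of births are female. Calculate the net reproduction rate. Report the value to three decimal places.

Proportion female at birth = 0.484.
Per-age-group product (5 × ASFR × survival probability):
  15–19: 5 × 147.5/1000 × 0.9406 = 0.69369
  20–24: 5 × 292.9/1000 × 0.9260 = 1.35613
  25–29: 5 × 375.1/1000 × 0.9163 = 1.71852
  30–34: 5 × 172.7/1000 × 0.8987 = 0.77603
  35–39: 5 × 67.5/1000 × 0.8821 = 0.29771
  40–44: 5 × 9.8/1000 × 0.8703 = 0.04264
  45–49: 5 × 0.8/1000 × 0.8665 = 0.00347
Sum = 4.88819
NRR = 0.484 × 4.88819 = 2.36588
NRR > 1, so each generation more than replaces itself.

2.366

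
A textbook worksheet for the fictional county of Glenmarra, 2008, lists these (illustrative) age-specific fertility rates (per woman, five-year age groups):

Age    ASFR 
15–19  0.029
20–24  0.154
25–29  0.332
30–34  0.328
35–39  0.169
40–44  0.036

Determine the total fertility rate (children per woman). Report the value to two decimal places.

Sum of ASFRs = 0.029 + 0.154 + 0.332 + 0.328 + 0.169 + 0.036 = 1.048
TFR = 5 × 1.048 = 5.24

5.24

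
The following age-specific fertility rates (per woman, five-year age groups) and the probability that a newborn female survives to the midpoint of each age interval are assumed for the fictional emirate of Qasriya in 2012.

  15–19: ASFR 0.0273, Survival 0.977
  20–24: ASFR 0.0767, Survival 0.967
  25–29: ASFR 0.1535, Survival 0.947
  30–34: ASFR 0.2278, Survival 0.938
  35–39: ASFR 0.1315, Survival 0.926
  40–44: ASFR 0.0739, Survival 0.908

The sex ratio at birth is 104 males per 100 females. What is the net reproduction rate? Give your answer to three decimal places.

Proportion female at birth = 100 / (100 + 104) = 0.49020.
Weighting each age-specific rate by interval width and survival:
  15–19: 5 × 0.0273 × 0.977 = 0.13336
  20–24: 5 × 0.0767 × 0.967 = 0.37084
  25–29: 5 × 0.1535 × 0.947 = 0.72682
  30–34: 5 × 0.2278 × 0.938 = 1.06838
  35–39: 5 × 0.1315 × 0.926 = 0.60885
  40–44: 5 × 0.0739 × 0.908 = 0.33551
Sum = 3.24376
NRR = 0.49020 × 3.24376 = 1.59009
With NRR above 1 the population is above replacement fertility.

1.590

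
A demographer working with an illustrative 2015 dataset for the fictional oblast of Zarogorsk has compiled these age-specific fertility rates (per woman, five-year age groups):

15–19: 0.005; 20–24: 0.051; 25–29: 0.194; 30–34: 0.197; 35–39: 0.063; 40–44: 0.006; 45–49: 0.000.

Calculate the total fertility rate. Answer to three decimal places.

Sum of ASFRs = 0.005 + 0.051 + 0.194 + 0.197 + 0.063 + 0.006 + 0.000 = 0.516
TFR = 5 × 0.516 = 2.58

2.580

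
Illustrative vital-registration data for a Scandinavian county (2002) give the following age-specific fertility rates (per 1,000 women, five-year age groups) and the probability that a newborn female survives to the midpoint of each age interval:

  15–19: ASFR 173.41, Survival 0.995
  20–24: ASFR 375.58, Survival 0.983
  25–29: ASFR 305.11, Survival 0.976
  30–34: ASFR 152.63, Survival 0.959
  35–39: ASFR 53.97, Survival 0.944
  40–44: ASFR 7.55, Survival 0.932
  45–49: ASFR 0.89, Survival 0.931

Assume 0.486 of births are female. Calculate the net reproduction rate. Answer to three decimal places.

Proportion female at birth = 0.486.
Each age group contributes 5 × ASFR × survival:
  15–19: 5 × 173.41/1000 × 0.995 = 0.86271
  20–24: 5 × 375.58/1000 × 0.983 = 1.84598
  25–29: 5 × 305.11/1000 × 0.976 = 1.48894
  30–34: 5 × 152.63/1000 × 0.959 = 0.73186
  35–39: 5 × 53.97/1000 × 0.944 = 0.25474
  40–44: 5 × 7.55/1000 × 0.932 = 0.03518
  45–49: 5 × 0.89/1000 × 0.931 = 0.00414
Sum = 5.22355
NRR = 0.486 × 5.22355 = 2.53865
NRR > 1, so each generation more than replaces itself.

2.539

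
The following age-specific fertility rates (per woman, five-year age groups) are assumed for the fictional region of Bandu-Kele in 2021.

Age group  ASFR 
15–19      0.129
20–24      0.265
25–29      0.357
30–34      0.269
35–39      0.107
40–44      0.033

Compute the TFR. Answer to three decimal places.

5.800

Sum of ASFRs = 0.129 + 0.265 + 0.357 + 0.269 + 0.107 + 0.033 = 1.160
TFR = 5 × 1.160 = 5.8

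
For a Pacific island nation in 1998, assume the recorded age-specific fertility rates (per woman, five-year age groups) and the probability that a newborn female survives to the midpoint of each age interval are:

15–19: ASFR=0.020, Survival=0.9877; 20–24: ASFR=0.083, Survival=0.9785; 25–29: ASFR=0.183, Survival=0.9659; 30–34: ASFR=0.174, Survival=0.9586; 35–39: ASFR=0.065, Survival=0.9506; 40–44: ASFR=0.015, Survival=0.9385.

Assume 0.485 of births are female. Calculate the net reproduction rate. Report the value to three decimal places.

1.262

Proportion female at birth = 0.485.
Each age group contributes 5 × ASFR × survival:
  15–19: 5 × 0.020 × 0.9877 = 0.09877
  20–24: 5 × 0.083 × 0.9785 = 0.40608
  25–29: 5 × 0.183 × 0.9659 = 0.88380
  30–34: 5 × 0.174 × 0.9586 = 0.83398
  35–39: 5 × 0.065 × 0.9506 = 0.30895
  40–44: 5 × 0.015 × 0.9385 = 0.07039
Sum = 2.60197
NRR = 0.485 × 2.60197 = 1.26196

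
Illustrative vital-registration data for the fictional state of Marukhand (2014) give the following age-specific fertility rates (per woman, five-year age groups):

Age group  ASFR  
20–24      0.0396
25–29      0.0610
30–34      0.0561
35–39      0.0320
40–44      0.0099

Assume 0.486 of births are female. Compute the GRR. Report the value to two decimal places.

0.48

Proportion female at birth = 0.486.
Sum of ASFRs = 0.0396 + 0.0610 + 0.0561 + 0.0320 + 0.0099 = 0.1986
TFR = 5 × 0.1986 = 0.993
GRR = 0.486 × 0.993 = 0.48260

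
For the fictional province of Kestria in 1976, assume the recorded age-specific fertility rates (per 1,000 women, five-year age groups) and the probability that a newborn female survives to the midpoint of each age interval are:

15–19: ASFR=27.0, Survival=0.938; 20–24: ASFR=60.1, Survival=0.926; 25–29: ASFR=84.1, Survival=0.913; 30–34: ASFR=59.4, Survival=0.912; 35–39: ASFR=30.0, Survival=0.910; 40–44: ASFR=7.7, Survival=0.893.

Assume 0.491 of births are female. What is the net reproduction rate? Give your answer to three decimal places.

Proportion female at birth = 0.491.
Per-age-group product (5 × ASFR × survival probability):
  15–19: 5 × 27.0/1000 × 0.938 = 0.12663
  20–24: 5 × 60.1/1000 × 0.926 = 0.27826
  25–29: 5 × 84.1/1000 × 0.913 = 0.38392
  30–34: 5 × 59.4/1000 × 0.912 = 0.27086
  35–39: 5 × 30.0/1000 × 0.910 = 0.13650
  40–44: 5 × 7.7/1000 × 0.893 = 0.03438
Sum = 1.23055
NRR = 0.491 × 1.23055 = 0.60420
NRR < 1, so the cohort does not fully replace itself.

0.604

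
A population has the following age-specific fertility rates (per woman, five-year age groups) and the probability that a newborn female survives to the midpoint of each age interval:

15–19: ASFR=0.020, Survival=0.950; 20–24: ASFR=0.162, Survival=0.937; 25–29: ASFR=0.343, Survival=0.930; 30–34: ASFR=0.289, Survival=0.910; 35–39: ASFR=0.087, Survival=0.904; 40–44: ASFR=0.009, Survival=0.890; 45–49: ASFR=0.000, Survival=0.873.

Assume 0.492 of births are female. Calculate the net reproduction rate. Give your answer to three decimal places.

Proportion female at birth = 0.492.
Each age group contributes 5 × ASFR × survival:
  15–19: 5 × 0.020 × 0.950 = 0.09500
  20–24: 5 × 0.162 × 0.937 = 0.75897
  25–29: 5 × 0.343 × 0.930 = 1.59495
  30–34: 5 × 0.289 × 0.910 = 1.31495
  35–39: 5 × 0.087 × 0.904 = 0.39324
  40–44: 5 × 0.009 × 0.890 = 0.04005
  45–49: 5 × 0.000 × 0.873 = 0.00000
Sum = 4.19716
NRR = 0.492 × 4.19716 = 2.06500
An NRR exceeding 1 indicates intrinsic growth under these rates.

2.065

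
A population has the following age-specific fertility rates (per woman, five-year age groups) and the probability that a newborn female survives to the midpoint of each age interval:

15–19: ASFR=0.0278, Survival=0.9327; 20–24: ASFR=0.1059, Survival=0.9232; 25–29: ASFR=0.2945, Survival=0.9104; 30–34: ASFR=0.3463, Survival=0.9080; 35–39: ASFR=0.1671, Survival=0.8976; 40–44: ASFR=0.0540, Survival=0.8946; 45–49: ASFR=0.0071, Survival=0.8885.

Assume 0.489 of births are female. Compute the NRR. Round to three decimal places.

2.227

Proportion female at birth = 0.489.
Weighting each age-specific rate by interval width and survival:
  15–19: 5 × 0.0278 × 0.9327 = 0.12965
  20–24: 5 × 0.1059 × 0.9232 = 0.48883
  25–29: 5 × 0.2945 × 0.9104 = 1.34056
  30–34: 5 × 0.3463 × 0.9080 = 1.57220
  35–39: 5 × 0.1671 × 0.8976 = 0.74994
  40–44: 5 × 0.0540 × 0.8946 = 0.24154
  45–49: 5 × 0.0071 × 0.8885 = 0.03154
Sum = 4.55426
NRR = 0.489 × 4.55426 = 2.22703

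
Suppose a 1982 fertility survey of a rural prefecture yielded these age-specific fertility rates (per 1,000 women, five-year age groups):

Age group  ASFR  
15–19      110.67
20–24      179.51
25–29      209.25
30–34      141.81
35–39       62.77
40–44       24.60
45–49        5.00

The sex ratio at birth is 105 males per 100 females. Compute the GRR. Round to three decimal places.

Proportion female at birth = 100 / (100 + 105) = 0.48780.
Sum of ASFRs = 110.67 + 179.51 + 209.25 + 141.81 + 62.77 + 24.60 + 5.00 = 733.61
TFR = 5 × 733.61 / 1000 = 3.66805
GRR = 0.48780 × 3.66805 = 1.78927

1.789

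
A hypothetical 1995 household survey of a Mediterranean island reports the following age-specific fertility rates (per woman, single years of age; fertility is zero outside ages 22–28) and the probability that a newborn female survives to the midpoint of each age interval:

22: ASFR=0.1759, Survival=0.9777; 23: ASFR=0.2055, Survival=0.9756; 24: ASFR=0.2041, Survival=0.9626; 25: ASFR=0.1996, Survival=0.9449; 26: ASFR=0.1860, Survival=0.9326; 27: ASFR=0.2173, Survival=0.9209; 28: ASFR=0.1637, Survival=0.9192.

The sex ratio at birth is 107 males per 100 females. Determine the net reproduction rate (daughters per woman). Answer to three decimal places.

0.619

Proportion female at birth = 100 / (100 + 107) = 0.48309.
Per-age-group product (1 × ASFR × survival probability):
  22: 1 × 0.1759 × 0.9777 = 0.17198
  23: 1 × 0.2055 × 0.9756 = 0.20049
  24: 1 × 0.2041 × 0.9626 = 0.19647
  25: 1 × 0.1996 × 0.9449 = 0.18860
  26: 1 × 0.1860 × 0.9326 = 0.17346
  27: 1 × 0.2173 × 0.9209 = 0.20011
  28: 1 × 0.1637 × 0.9192 = 0.15047
Sum = 1.28158
NRR = 0.48309 × 1.28158 = 0.61912
An NRR under 1 implies long-run decline under these rates.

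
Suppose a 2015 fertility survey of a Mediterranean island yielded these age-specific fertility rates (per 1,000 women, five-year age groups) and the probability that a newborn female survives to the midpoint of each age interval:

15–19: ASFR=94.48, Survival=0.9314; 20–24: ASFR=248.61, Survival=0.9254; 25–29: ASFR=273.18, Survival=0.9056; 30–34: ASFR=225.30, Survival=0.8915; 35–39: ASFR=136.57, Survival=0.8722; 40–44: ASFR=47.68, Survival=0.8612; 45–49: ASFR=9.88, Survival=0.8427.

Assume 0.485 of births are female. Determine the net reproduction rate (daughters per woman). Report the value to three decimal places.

Proportion female at birth = 0.485.
Each age group contributes 5 × ASFR × survival:
  15–19: 5 × 94.48/1000 × 0.9314 = 0.43999
  20–24: 5 × 248.61/1000 × 0.9254 = 1.15032
  25–29: 5 × 273.18/1000 × 0.9056 = 1.23696
  30–34: 5 × 225.30/1000 × 0.8915 = 1.00427
  35–39: 5 × 136.57/1000 × 0.8722 = 0.59558
  40–44: 5 × 47.68/1000 × 0.8612 = 0.20531
  45–49: 5 × 9.88/1000 × 0.8427 = 0.04163
Sum = 4.67406
NRR = 0.485 × 4.67406 = 2.26692

2.267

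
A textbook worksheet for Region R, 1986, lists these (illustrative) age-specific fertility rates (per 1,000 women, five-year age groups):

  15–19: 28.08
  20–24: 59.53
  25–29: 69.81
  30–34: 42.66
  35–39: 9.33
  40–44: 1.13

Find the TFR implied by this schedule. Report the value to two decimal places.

1.05

Sum of ASFRs = 28.08 + 59.53 + 69.81 + 42.66 + 9.33 + 1.13 = 210.54
TFR = 5 × 210.54 / 1000 = 1.0527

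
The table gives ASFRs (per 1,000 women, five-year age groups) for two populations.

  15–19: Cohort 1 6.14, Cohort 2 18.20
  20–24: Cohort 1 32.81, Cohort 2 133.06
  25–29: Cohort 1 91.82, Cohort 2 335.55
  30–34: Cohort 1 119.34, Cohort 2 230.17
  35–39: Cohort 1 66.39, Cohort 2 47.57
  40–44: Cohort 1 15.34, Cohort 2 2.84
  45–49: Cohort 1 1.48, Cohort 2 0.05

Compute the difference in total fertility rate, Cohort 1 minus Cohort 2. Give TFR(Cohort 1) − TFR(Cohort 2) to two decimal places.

-2.17

Cohort 1:
  Sum of ASFRs = 6.14 + 32.81 + 91.82 + 119.34 + 66.39 + 15.34 + 1.48 = 333.32
  TFR = 5 × 333.32 / 1000 = 1.6666
Cohort 2:
  Sum of ASFRs = 18.20 + 133.06 + 335.55 + 230.17 + 47.57 + 2.84 + 0.05 = 767.44
  TFR = 5 × 767.44 / 1000 = 3.8372
Difference = 1.6666 − 3.8372 = -2.1706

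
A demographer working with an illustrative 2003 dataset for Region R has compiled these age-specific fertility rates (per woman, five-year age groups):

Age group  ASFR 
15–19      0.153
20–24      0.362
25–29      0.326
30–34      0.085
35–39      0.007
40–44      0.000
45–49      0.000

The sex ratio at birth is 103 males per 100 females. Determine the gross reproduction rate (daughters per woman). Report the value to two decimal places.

Proportion female at birth = 100 / (100 + 103) = 0.49261.
Sum of ASFRs = 0.153 + 0.362 + 0.326 + 0.085 + 0.007 + 0.000 + 0.000 = 0.933
TFR = 5 × 0.933 = 4.665
GRR = 0.49261 × 4.665 = 2.29803

2.30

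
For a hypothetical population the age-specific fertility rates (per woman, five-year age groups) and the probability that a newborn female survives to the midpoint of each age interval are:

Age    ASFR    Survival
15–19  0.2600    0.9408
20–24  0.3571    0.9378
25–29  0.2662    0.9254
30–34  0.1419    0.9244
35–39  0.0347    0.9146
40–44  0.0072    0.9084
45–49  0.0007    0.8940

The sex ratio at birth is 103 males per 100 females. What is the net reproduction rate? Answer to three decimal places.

Proportion female at birth = 100 / (100 + 103) = 0.49261.
Per-age-group product (5 × ASFR × survival probability):
  15–19: 5 × 0.2600 × 0.9408 = 1.22304
  20–24: 5 × 0.3571 × 0.9378 = 1.67444
  25–29: 5 × 0.2662 × 0.9254 = 1.23171
  30–34: 5 × 0.1419 × 0.9244 = 0.65586
  35–39: 5 × 0.0347 × 0.9146 = 0.15868
  40–44: 5 × 0.0072 × 0.9084 = 0.03270
  45–49: 5 × 0.0007 × 0.8940 = 0.00313
Sum = 4.97956
NRR = 0.49261 × 4.97956 = 2.45298
An NRR exceeding 1 indicates intrinsic growth under these rates.

2.453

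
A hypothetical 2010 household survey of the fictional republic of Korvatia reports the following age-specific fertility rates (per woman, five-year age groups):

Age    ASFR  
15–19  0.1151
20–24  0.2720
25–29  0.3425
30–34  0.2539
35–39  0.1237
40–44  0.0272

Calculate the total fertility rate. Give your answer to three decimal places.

5.672

Sum of ASFRs = 0.1151 + 0.2720 + 0.3425 + 0.2539 + 0.1237 + 0.0272 = 1.1344
TFR = 5 × 1.1344 = 5.672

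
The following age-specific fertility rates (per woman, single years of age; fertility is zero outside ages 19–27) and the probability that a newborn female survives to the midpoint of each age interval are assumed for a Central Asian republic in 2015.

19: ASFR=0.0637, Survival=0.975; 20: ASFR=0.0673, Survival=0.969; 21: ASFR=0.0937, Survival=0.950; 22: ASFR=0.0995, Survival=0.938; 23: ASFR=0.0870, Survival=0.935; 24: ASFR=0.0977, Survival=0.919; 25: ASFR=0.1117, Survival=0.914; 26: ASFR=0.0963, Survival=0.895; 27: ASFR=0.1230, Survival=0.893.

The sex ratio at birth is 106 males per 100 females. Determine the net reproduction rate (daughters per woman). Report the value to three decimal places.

Proportion female at birth = 100 / (100 + 106) = 0.48544.
Weighting each age-specific rate by interval width and survival:
  19: 1 × 0.0637 × 0.975 = 0.06211
  20: 1 × 0.0673 × 0.969 = 0.06521
  21: 1 × 0.0937 × 0.950 = 0.08902
  22: 1 × 0.0995 × 0.938 = 0.09333
  23: 1 × 0.0870 × 0.935 = 0.08135
  24: 1 × 0.0977 × 0.919 = 0.08979
  25: 1 × 0.1117 × 0.914 = 0.10209
  26: 1 × 0.0963 × 0.895 = 0.08619
  27: 1 × 0.1230 × 0.893 = 0.10984
Sum = 0.77893
NRR = 0.48544 × 0.77893 = 0.37812

0.378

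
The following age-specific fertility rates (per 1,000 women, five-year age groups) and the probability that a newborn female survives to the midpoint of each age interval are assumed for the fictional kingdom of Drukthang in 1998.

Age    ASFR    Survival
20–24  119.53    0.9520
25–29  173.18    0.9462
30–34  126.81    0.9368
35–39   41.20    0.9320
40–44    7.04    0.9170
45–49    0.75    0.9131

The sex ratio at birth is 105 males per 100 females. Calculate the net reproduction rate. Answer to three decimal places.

1.078

Proportion female at birth = 100 / (100 + 105) = 0.48780.
Weighting each age-specific rate by interval width and survival:
  20–24: 5 × 119.53/1000 × 0.9520 = 0.56896
  25–29: 5 × 173.18/1000 × 0.9462 = 0.81931
  30–34: 5 × 126.81/1000 × 0.9368 = 0.59398
  35–39: 5 × 41.20/1000 × 0.9320 = 0.19199
  40–44: 5 × 7.04/1000 × 0.9170 = 0.03228
  45–49: 5 × 0.75/1000 × 0.9131 = 0.00342
Sum = 2.20994
NRR = 0.48780 × 2.20994 = 1.07801
With NRR above 1 the population is above replacement fertility.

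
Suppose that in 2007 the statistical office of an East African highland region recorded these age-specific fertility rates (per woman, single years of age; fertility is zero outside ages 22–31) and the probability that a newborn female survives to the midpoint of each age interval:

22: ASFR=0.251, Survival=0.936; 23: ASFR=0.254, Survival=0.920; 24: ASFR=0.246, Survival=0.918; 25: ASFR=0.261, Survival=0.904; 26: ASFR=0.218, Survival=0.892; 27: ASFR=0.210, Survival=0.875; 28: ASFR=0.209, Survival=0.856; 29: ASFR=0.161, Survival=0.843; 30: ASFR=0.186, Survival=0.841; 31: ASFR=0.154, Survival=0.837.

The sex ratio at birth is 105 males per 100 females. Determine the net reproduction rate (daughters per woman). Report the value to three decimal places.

0.931

Proportion female at birth = 100 / (100 + 105) = 0.48780.
Per-age-group product (1 × ASFR × survival probability):
  22: 1 × 0.251 × 0.936 = 0.23494
  23: 1 × 0.254 × 0.920 = 0.23368
  24: 1 × 0.246 × 0.918 = 0.22583
  25: 1 × 0.261 × 0.904 = 0.23594
  26: 1 × 0.218 × 0.892 = 0.19446
  27: 1 × 0.210 × 0.875 = 0.18375
  28: 1 × 0.209 × 0.856 = 0.17890
  29: 1 × 0.161 × 0.843 = 0.13572
  30: 1 × 0.186 × 0.841 = 0.15643
  31: 1 × 0.154 × 0.837 = 0.12890
Sum = 1.90855
NRR = 0.48780 × 1.90855 = 0.93099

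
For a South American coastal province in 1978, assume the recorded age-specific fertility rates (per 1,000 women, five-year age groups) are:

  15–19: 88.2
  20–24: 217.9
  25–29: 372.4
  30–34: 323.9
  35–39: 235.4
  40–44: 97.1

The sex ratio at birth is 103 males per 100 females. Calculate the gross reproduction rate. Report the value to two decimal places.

3.29

Proportion female at birth = 100 / (100 + 103) = 0.49261.
Sum of ASFRs = 88.2 + 217.9 + 372.4 + 323.9 + 235.4 + 97.1 = 1334.9
TFR = 5 × 1334.9 / 1000 = 6.6745
GRR = 0.49261 × 6.6745 = 3.28793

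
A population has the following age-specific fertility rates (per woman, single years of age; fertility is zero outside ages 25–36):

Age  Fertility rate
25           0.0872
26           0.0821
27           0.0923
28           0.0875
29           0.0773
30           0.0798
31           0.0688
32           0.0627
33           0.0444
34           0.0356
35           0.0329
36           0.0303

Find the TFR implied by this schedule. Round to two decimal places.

Sum of ASFRs = 0.0872 + 0.0821 + 0.0923 + 0.0875 + 0.0773 + 0.0798 + 0.0688 + 0.0627 + 0.0444 + 0.0356 + 0.0329 + 0.0303 = 0.7809
TFR = 0.7809

0.78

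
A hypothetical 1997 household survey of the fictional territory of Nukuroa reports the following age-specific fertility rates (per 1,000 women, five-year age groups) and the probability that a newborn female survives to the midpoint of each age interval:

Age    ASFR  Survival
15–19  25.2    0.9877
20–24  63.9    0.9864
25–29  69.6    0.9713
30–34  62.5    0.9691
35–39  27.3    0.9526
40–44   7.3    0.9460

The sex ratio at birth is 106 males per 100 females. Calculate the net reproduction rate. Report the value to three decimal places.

Proportion female at birth = 100 / (100 + 106) = 0.48544.
Each age group contributes 5 × ASFR × survival:
  15–19: 5 × 25.2/1000 × 0.9877 = 0.12445
  20–24: 5 × 63.9/1000 × 0.9864 = 0.31515
  25–29: 5 × 69.6/1000 × 0.9713 = 0.33801
  30–34: 5 × 62.5/1000 × 0.9691 = 0.30284
  35–39: 5 × 27.3/1000 × 0.9526 = 0.13003
  40–44: 5 × 7.3/1000 × 0.9460 = 0.03453
Sum = 1.24501
NRR = 0.48544 × 1.24501 = 0.60438
An NRR under 1 implies long-run decline under these rates.

0.604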